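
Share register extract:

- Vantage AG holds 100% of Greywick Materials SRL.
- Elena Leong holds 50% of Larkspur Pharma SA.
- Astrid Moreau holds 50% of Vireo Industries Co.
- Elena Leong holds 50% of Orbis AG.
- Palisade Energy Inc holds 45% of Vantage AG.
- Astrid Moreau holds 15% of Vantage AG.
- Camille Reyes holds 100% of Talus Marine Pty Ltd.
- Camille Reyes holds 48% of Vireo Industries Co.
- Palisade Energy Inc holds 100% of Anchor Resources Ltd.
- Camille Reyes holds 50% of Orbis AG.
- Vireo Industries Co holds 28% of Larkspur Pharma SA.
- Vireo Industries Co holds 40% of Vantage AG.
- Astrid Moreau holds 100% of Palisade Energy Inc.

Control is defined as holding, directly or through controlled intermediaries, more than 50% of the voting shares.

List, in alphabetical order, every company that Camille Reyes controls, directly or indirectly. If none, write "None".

Talus Marine Pty Ltd

Camille holds 100% of Talus, so Camille controls Talus.
No other company's threshold is met.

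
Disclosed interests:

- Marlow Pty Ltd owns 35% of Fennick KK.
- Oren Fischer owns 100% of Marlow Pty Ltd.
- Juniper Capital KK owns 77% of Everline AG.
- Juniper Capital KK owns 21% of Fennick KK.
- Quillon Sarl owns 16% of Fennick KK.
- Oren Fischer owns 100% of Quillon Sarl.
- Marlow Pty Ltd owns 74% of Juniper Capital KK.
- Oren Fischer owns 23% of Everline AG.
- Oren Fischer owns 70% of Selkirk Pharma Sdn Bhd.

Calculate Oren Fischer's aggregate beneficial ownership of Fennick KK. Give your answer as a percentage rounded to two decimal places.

66.54%

Oren reaches Fennick along 3 paths.
Via Marlow → Juniper: 100% × 74% × 21% = 15.54%.
Via Marlow: 100% × 35% = 35%.
Via Quillon: 100% × 16% = 16%.
Total: 15.54% + 35% + 16% = 66.54%.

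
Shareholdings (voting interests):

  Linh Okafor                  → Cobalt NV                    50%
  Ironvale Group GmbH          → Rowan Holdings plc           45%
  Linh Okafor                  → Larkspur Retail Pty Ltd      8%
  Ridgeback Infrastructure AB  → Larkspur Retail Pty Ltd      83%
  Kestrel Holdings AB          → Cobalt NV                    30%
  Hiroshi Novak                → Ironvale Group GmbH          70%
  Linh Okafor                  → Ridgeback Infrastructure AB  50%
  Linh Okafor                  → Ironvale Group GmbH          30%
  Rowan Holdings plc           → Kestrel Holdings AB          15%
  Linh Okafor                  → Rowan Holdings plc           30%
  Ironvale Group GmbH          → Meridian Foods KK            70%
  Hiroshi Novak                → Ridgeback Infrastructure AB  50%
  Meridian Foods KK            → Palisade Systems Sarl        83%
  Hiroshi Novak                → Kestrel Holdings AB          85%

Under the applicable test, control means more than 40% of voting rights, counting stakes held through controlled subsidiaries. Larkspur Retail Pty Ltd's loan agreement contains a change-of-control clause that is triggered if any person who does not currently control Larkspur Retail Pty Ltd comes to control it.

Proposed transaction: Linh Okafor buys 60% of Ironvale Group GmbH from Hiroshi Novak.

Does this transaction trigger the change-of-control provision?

No

The purchase adds only to Linh's holdings (Hiroshi's stake shrinks), so Linh is the only person who could newly come to control Larkspur.
Linh holds 50% of Ridgeback, so Linh controls Ridgeback.
Ridgeback and Linh together hold 83% + 8% = 91% of Larkspur, so Linh controls Larkspur.
So Linh already controls Larkspur before the transaction.
After the purchase, Linh's direct stake in Ironvale rises to 30% + 60% = 90%, and Hiroshi's stake falls to 10%.
Linh controlled Larkspur already, so this is not a new person acquiring control; every other person's position is unchanged or reduced.
No new person acquires control, so the clause is not triggered.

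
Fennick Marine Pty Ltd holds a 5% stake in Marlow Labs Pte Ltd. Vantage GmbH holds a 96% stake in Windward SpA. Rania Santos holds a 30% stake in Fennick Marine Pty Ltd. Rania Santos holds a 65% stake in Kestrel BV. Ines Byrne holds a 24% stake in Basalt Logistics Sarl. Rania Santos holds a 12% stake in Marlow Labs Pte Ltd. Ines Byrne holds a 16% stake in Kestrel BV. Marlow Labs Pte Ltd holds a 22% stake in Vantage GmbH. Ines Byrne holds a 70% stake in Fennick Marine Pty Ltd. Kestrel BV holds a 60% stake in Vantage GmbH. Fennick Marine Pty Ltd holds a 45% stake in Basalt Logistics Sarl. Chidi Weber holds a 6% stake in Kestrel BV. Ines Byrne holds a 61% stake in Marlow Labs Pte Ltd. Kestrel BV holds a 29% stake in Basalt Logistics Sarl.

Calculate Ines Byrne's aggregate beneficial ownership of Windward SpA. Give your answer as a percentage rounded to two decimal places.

22.84%

Ines reaches Windward along 3 paths.
Via Kestrel → Vantage: 16% × 60% × 96% = 9.216%.
Via Marlow → Vantage: 61% × 22% × 96% = 12.8832%.
Via Fennick → Marlow → Vantage: 70% × 5% × 22% × 96% = 0.7392%.
Total: 9.216% + 12.8832% + 0.7392% = 22.8384%.
Rounded: 22.84%.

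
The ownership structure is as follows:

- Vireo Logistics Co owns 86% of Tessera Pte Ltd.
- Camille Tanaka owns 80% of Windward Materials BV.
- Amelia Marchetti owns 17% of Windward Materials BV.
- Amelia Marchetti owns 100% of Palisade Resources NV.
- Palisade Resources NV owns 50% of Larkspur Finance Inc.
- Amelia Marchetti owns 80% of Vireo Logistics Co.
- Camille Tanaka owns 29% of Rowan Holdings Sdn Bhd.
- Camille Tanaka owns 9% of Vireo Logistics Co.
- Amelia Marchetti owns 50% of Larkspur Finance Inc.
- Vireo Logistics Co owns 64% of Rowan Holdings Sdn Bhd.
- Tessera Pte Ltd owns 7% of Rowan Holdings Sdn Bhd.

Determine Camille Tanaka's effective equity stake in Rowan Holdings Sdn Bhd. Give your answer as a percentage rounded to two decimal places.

35.30%

Camille reaches Rowan along 3 paths.
Direct stake: 29% = 29%.
Via Vireo: 9% × 64% = 5.76%.
Via Vireo → Tessera: 9% × 86% × 7% = 0.5418%.
Total: 29% + 5.76% + 0.5418% = 35.3018%.
Rounded: 35.30%.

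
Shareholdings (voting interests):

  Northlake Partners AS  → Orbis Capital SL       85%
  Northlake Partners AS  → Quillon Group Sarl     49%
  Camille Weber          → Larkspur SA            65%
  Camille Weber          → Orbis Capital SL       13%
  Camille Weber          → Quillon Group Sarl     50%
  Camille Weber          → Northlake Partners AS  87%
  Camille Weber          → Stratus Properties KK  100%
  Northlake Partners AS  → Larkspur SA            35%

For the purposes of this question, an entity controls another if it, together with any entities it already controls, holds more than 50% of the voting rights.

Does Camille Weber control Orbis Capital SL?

Camille holds 87% of Northlake, so Camille controls Northlake.
Northlake and Camille together hold 85% + 13% = 98% of Orbis, so Camille controls Orbis.

Yes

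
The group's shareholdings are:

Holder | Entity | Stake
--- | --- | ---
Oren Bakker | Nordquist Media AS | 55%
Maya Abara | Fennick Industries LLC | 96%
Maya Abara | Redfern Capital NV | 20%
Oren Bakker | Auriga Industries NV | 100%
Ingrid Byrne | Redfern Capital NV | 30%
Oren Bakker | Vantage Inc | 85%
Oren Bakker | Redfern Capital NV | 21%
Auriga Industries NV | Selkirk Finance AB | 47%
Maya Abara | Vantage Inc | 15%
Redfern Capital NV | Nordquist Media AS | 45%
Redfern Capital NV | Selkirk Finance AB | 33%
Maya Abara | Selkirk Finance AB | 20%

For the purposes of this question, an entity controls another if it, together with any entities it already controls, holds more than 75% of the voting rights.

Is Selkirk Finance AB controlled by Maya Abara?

No

Maya holds 96% of Fennick, so Maya controls Fennick.
In Selkirk, Maya's side holds only 20%, not > 75%.
So Maya does not control Selkirk.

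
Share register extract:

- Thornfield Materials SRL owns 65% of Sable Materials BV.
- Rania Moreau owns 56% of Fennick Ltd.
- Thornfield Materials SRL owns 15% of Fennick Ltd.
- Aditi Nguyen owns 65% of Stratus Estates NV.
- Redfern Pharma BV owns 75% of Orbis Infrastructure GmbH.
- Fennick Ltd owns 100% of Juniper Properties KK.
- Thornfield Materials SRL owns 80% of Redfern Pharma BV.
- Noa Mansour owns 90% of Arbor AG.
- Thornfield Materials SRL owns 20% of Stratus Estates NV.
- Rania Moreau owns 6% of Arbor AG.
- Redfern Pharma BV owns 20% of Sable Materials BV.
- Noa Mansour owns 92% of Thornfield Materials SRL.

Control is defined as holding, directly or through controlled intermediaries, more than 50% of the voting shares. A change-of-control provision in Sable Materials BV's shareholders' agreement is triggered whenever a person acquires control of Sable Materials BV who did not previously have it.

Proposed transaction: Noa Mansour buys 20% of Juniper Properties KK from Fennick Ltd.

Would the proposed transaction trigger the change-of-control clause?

The purchase adds only to Noa's holdings (Fennick's stake shrinks), so Noa is the only person who could newly come to control Sable.
Noa holds 92% of Thornfield, so Noa controls Thornfield.
Thornfield holds 80% of Redfern, so Noa controls Redfern.
Redfern and Thornfield together hold 20% + 65% = 85% of Sable, so Noa controls Sable.
So Noa already controls Sable before the transaction.
After the purchase, Noa holds 20% of Juniper directly, and Fennick's stake falls to 80%.
Noa controlled Sable already, so this is not a new person acquiring control; every other person's position is unchanged or reduced.
No new person acquires control, so the clause is not triggered.

No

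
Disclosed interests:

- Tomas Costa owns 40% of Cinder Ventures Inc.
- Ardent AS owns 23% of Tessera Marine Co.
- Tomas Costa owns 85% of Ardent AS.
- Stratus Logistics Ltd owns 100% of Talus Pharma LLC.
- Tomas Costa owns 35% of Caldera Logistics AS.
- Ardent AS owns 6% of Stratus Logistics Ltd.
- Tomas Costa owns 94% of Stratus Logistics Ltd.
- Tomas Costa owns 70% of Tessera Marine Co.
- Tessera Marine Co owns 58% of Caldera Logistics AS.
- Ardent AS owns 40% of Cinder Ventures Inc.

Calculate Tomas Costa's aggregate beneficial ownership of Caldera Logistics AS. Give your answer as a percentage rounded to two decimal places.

Tomas reaches Caldera along 3 paths.
Direct stake: 35% = 35%.
Via Ardent → Tessera: 85% × 23% × 58% = 11.339%.
Via Tessera: 70% × 58% = 40.6%.
Total: 35% + 11.339% + 40.6% = 86.939%.
Rounded: 86.94%.

86.94%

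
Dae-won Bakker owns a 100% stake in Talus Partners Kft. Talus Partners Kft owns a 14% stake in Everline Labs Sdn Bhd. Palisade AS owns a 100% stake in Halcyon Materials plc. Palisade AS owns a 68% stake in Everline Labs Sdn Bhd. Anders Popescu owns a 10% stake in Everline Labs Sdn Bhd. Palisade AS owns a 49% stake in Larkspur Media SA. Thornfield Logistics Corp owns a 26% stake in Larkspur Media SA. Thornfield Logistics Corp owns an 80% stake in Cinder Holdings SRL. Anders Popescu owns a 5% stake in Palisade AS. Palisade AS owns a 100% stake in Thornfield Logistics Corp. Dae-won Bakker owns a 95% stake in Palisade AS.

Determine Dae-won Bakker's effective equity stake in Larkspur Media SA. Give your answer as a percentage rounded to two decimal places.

71.25%

Dae-won reaches Larkspur along 2 paths.
Via Palisade → Thornfield: 95% × 100% × 26% = 24.7%.
Via Palisade: 95% × 49% = 46.55%.
Total: 24.7% + 46.55% = 71.25%.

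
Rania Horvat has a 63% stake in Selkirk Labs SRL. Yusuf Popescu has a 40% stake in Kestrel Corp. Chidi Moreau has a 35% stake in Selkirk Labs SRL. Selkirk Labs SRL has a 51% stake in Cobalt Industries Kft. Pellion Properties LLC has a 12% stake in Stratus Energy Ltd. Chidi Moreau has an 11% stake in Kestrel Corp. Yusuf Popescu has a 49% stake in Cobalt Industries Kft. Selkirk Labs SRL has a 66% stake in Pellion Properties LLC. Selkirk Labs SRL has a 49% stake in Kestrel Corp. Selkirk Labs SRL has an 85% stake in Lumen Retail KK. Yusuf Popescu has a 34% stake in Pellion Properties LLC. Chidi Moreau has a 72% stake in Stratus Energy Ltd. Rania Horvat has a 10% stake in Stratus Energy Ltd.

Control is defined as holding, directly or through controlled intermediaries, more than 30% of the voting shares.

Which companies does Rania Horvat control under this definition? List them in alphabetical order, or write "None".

Cobalt Industries Kft, Kestrel Corp, Lumen Retail KK, Pellion Properties LLC, Selkirk Labs SRL

Rania holds 63% of Selkirk, so Rania controls Selkirk.
Selkirk holds 66% of Pellion, so Rania controls Pellion.
Selkirk holds 51% of Cobalt, so Rania controls Cobalt.
Selkirk holds 85% of Lumen, so Rania controls Lumen.
Selkirk holds 49% of Kestrel, so Rania controls Kestrel.
No other company's threshold is met.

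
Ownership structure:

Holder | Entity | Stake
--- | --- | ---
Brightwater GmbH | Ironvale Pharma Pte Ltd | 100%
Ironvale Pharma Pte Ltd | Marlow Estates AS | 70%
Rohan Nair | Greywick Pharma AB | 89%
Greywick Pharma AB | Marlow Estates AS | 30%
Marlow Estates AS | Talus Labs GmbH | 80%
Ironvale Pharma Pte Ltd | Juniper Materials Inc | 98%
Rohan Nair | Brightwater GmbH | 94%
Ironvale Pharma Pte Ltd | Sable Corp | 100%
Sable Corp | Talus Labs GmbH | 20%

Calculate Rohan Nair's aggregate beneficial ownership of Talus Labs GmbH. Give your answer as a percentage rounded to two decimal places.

92.80%

Rohan reaches Talus along 3 paths.
Via Brightwater → Ironvale → Marlow: 94% × 100% × 70% × 80% = 52.64%.
Via Greywick → Marlow: 89% × 30% × 80% = 21.36%.
Via Brightwater → Ironvale → Sable: 94% × 100% × 100% × 20% = 18.8%.
Total: 52.64% + 21.36% + 18.8% = 92.8%.
Rounded: 92.80%.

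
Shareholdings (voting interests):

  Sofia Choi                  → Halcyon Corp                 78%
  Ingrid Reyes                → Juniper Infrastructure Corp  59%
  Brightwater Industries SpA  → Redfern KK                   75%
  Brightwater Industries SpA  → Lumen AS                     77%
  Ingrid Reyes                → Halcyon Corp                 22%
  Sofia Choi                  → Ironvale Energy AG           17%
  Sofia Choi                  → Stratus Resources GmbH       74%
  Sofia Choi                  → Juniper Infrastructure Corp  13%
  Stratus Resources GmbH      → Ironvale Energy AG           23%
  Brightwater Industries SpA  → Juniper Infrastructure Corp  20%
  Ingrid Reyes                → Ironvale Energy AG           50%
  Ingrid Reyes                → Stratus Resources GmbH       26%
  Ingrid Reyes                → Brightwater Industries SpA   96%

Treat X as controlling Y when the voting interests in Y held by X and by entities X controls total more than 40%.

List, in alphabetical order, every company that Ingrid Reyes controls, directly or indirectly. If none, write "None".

Brightwater Industries SpA, Ironvale Energy AG, Juniper Infrastructure Corp, Lumen AS, Redfern KK

Ingrid holds 96% of Brightwater, so Ingrid controls Brightwater.
Brightwater holds 77% of Lumen, so Ingrid controls Lumen.
Brightwater and Ingrid together hold 20% + 59% = 79% of Juniper, so Ingrid controls Juniper.
Brightwater holds 75% of Redfern, so Ingrid controls Redfern.
Ingrid holds 50% of Ironvale, so Ingrid controls Ironvale.
No other company's threshold is met.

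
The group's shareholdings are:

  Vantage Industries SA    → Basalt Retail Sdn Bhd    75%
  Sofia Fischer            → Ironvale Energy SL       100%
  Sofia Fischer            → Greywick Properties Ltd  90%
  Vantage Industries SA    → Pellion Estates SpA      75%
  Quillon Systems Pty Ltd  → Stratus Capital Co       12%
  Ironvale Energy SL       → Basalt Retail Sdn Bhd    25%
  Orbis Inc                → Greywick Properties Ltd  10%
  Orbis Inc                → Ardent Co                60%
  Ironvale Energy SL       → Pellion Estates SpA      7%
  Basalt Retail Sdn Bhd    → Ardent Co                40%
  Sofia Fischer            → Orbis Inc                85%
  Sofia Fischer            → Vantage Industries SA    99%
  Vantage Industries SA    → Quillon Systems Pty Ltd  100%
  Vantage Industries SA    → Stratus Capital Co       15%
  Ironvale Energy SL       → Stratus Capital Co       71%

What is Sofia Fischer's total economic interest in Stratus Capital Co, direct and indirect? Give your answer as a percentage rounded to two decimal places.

Sofia reaches Stratus along 3 paths.
Via Vantage → Quillon: 99% × 100% × 12% = 11.88%.
Via Ironvale: 100% × 71% = 71%.
Via Vantage: 99% × 15% = 14.85%.
Total: 11.88% + 71% + 14.85% = 97.73%.

97.73%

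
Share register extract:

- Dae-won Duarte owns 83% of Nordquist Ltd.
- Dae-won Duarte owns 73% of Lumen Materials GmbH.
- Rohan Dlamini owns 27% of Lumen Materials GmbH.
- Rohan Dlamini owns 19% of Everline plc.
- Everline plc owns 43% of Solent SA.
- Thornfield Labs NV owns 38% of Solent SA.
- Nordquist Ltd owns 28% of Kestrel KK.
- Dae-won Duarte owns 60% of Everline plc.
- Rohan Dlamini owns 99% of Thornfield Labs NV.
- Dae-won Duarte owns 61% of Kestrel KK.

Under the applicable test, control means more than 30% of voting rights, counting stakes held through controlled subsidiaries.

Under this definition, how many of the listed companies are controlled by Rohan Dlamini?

2

Rohan holds 99% of Thornfield, so Rohan controls Thornfield.
Thornfield holds 38% of Solent, so Rohan controls Solent.
No other company's threshold is met.
Rohan controls 2 companies.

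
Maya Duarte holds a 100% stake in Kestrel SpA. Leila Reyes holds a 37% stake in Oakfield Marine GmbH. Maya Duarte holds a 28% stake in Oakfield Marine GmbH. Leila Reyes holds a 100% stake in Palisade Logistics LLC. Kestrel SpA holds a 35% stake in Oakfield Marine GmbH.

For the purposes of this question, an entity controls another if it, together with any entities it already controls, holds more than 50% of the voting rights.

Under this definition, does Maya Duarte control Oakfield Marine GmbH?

Yes

Maya holds 100% of Kestrel, so Maya controls Kestrel.
Maya and Kestrel together hold 28% + 35% = 63% of Oakfield, so Maya controls Oakfield.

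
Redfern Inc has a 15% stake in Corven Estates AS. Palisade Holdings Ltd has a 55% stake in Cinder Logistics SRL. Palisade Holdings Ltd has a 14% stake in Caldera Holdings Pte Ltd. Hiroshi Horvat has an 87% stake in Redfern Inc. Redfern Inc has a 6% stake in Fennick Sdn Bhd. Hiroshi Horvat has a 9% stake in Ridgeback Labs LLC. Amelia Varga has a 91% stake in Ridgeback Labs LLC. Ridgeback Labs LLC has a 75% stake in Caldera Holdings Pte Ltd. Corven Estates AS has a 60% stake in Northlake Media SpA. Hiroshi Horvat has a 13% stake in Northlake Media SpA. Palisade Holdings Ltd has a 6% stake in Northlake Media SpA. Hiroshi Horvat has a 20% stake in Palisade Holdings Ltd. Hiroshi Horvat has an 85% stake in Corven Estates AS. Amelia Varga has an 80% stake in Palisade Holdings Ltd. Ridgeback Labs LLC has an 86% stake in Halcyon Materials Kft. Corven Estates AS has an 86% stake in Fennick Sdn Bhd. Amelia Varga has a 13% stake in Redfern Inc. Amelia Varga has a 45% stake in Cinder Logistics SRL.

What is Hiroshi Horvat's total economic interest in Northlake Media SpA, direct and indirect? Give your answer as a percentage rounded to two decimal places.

Hiroshi reaches Northlake along 4 paths.
Via Redfern → Corven: 87% × 15% × 60% = 7.83%.
Via Corven: 85% × 60% = 51%.
Via Palisade: 20% × 6% = 1.2%.
Direct stake: 13% = 13%.
Total: 7.83% + 51% + 1.2% + 13% = 73.03%.

73.03%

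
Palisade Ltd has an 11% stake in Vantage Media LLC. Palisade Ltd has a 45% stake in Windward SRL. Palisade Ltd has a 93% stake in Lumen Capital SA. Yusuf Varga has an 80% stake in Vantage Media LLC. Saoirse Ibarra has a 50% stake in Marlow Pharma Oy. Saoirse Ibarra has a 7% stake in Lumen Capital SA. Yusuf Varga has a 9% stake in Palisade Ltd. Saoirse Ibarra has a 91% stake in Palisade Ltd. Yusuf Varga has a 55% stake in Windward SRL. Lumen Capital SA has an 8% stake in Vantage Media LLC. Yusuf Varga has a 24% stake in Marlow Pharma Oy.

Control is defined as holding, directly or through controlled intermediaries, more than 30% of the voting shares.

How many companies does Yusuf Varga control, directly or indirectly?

Yusuf holds 55% of Windward, so Yusuf controls Windward.
Yusuf holds 80% of Vantage, so Yusuf controls Vantage.
No other company's threshold is met.
Yusuf controls 2 companies.

2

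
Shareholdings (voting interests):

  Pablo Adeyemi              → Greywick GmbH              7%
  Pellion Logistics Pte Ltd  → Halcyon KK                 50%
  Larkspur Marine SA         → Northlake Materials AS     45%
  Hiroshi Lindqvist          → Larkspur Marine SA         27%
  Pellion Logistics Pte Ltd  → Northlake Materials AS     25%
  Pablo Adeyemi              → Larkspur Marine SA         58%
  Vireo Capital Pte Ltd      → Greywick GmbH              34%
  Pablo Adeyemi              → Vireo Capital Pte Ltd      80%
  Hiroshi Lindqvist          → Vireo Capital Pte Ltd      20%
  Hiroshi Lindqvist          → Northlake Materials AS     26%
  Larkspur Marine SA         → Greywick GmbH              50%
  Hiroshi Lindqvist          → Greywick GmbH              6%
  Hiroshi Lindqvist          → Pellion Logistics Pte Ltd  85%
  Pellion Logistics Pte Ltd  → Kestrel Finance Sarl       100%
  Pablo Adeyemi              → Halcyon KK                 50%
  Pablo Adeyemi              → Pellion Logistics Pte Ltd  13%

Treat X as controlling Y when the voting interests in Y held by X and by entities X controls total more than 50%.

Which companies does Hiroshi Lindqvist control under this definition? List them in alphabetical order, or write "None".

Hiroshi holds 85% of Pellion, so Hiroshi controls Pellion.
Hiroshi and Pellion together hold 26% + 25% = 51% of Northlake, so Hiroshi controls Northlake.
Pellion holds 100% of Kestrel, so Hiroshi controls Kestrel.
No other company's threshold is met.

Kestrel Finance Sarl, Northlake Materials AS, Pellion Logistics Pte Ltd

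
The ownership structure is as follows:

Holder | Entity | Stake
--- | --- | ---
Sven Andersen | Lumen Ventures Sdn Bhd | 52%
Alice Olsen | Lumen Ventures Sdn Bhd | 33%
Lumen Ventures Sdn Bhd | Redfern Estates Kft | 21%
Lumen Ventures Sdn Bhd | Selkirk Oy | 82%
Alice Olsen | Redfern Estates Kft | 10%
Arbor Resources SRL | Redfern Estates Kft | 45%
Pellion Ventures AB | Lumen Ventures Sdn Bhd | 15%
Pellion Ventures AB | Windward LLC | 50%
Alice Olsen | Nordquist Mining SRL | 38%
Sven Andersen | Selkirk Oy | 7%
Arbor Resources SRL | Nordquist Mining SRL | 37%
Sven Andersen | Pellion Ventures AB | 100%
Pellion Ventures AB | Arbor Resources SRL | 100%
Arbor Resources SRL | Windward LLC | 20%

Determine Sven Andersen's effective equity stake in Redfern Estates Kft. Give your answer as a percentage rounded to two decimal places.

59.07%

Sven reaches Redfern along 3 paths.
Via Lumen: 52% × 21% = 10.92%.
Via Pellion → Lumen: 100% × 15% × 21% = 3.15%.
Via Pellion → Arbor: 100% × 100% × 45% = 45%.
Total: 10.92% + 3.15% + 45% = 59.07%.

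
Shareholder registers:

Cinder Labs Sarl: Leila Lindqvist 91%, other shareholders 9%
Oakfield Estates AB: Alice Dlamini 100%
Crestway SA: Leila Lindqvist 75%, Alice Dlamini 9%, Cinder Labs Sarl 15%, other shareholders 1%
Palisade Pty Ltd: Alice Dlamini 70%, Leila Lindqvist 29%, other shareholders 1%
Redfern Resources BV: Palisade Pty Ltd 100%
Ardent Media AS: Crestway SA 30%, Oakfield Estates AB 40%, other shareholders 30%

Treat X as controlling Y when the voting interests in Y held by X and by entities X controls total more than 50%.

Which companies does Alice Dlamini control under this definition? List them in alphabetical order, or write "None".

Oakfield Estates AB, Palisade Pty Ltd, Redfern Resources BV

Alice holds 100% of Oakfield, so Alice controls Oakfield.
Alice holds 70% of Palisade, so Alice controls Palisade.
Palisade holds 100% of Redfern, so Alice controls Redfern.
No other company's threshold is met.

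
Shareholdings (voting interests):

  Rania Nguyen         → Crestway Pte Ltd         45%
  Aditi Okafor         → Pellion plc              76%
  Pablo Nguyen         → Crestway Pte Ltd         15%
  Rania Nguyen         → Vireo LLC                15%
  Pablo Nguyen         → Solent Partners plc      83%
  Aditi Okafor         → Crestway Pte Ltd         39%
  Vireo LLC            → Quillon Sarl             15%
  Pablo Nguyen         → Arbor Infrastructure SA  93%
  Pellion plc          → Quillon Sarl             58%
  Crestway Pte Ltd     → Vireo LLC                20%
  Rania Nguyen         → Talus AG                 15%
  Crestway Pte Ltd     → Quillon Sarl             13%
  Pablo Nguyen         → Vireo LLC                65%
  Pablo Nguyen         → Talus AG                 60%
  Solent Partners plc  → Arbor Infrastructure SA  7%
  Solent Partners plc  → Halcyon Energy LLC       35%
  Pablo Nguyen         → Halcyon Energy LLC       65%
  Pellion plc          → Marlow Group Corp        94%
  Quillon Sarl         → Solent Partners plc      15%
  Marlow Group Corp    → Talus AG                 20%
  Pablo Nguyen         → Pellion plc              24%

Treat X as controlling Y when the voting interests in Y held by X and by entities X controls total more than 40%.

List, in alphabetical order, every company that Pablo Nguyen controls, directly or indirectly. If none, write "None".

Pablo holds 65% of Vireo, so Pablo controls Vireo.
Pablo holds 60% of Talus, so Pablo controls Talus.
Pablo holds 83% of Solent, so Pablo controls Solent.
Pablo and Solent together hold 93% + 7% = 100% of Arbor, so Pablo controls Arbor.
Solent and Pablo together hold 35% + 65% = 100% of Halcyon, so Pablo controls Halcyon.
No other company's threshold is met.

Arbor Infrastructure SA, Halcyon Energy LLC, Solent Partners plc, Talus AG, Vireo LLC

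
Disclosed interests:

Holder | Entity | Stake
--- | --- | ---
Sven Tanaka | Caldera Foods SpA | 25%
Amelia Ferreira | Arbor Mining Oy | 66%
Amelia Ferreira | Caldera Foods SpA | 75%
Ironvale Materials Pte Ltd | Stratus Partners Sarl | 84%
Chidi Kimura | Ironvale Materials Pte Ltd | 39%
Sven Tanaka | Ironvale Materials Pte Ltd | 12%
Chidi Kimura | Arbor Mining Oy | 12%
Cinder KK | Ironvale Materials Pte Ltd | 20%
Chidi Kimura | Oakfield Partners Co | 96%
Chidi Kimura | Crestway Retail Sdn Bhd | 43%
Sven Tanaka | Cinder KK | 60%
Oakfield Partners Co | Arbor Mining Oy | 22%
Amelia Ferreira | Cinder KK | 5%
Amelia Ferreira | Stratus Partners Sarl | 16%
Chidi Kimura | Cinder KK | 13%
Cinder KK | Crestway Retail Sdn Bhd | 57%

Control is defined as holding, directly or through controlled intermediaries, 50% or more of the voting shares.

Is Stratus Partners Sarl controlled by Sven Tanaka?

Sven holds 60% of Cinder, so Sven controls Cinder.
Cinder holds 57% of Crestway, so Sven controls Crestway.
Neither Sven nor any entity Sven controls holds any voting interest in Stratus.
So Sven does not control Stratus.

No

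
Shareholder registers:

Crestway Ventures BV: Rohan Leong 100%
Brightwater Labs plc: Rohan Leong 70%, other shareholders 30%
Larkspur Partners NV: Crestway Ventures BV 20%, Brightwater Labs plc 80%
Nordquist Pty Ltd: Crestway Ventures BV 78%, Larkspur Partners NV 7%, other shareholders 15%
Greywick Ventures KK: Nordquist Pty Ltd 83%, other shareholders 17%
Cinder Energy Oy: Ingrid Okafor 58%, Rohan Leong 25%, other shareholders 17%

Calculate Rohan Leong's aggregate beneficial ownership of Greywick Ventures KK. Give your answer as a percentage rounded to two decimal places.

69.16%

Rohan reaches Greywick along 3 paths.
Via Crestway → Nordquist: 100% × 78% × 83% = 64.74%.
Via Crestway → Larkspur → Nordquist: 100% × 20% × 7% × 83% = 1.162%.
Via Brightwater → Larkspur → Nordquist: 70% × 80% × 7% × 83% = 3.2536%.
Total: 64.74% + 1.162% + 3.2536% = 69.1556%.
Rounded: 69.16%.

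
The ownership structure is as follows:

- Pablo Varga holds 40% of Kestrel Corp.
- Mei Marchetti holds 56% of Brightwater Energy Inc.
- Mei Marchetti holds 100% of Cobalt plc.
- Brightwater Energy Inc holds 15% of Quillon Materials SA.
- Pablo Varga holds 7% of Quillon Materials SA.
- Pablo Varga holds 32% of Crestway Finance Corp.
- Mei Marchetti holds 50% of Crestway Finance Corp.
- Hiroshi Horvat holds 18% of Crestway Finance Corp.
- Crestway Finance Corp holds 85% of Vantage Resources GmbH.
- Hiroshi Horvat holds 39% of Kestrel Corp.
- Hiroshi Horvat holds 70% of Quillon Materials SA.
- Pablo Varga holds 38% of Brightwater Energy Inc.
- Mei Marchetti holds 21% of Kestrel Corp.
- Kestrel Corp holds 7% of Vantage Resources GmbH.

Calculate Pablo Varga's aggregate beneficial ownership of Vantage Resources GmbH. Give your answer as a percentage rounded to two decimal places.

30.00%

Pablo reaches Vantage along 2 paths.
Via Crestway: 32% × 85% = 27.2%.
Via Kestrel: 40% × 7% = 2.8%.
Total: 27.2% + 2.8% = 30%.
Rounded: 30.00%.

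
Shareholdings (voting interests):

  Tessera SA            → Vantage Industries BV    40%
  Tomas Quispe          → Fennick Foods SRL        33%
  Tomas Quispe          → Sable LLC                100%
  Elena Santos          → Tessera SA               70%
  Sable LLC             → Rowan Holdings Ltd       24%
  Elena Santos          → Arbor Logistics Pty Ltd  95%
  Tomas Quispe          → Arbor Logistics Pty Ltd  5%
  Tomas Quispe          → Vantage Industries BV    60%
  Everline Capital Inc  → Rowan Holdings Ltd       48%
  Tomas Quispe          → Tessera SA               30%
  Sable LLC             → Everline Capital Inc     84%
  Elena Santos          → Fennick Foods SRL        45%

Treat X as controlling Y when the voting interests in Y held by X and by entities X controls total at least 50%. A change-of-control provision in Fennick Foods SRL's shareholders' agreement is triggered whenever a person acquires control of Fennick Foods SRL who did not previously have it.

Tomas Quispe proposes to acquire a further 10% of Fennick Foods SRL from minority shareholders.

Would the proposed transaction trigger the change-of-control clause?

No

The purchase changes only Tomas's holdings, so Tomas is the only person who could newly come to control Fennick.
Tomas holds 100% of Sable, so Tomas controls Sable.
Sable holds 84% of Everline, so Tomas controls Everline.
Tomas holds 60% of Vantage, so Tomas controls Vantage.
Sable and Everline together hold 24% + 48% = 72% of Rowan, so Tomas controls Rowan.
In Fennick, Tomas's side holds only 33%, not ≥ 50%.
So before the transaction, Tomas does not control Fennick.
After the purchase, Tomas's direct stake in Fennick rises to 33% + 10% = 43%.
After the transaction, Tomas's side holds 43% of Fennick, not ≥ 50%, so Tomas still does not control Fennick.
No new person acquires control, so the clause is not triggered.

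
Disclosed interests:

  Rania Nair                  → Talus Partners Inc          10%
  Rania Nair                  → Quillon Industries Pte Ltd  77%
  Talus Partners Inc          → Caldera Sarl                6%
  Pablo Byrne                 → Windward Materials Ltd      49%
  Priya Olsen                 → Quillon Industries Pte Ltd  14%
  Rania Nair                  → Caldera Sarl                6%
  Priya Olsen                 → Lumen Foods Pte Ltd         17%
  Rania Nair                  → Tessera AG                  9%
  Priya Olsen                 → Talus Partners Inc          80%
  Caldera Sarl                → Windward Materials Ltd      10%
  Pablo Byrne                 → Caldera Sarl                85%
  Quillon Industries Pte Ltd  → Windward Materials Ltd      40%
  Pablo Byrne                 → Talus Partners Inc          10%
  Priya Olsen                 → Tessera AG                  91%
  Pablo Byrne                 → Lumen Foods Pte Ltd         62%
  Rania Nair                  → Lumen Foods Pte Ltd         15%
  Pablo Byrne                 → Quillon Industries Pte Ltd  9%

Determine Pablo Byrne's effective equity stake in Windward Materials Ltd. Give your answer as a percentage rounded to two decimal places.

61.16%

Pablo reaches Windward along 4 paths.
Via Quillon: 9% × 40% = 3.6%.
Direct stake: 49% = 49%.
Via Talus → Caldera: 10% × 6% × 10% = 0.06%.
Via Caldera: 85% × 10% = 8.5%.
Total: 3.6% + 49% + 0.06% + 8.5% = 61.16%.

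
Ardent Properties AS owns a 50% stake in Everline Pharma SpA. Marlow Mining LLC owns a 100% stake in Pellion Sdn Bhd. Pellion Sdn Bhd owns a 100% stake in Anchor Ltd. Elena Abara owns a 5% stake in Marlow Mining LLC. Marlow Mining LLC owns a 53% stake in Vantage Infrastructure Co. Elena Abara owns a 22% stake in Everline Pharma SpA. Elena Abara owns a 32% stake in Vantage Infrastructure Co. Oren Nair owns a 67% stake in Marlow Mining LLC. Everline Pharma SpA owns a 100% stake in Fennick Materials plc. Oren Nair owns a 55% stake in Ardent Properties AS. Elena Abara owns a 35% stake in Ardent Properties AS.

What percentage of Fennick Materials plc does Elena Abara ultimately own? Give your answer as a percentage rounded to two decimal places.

Elena reaches Fennick along 2 paths.
Via Everline: 22% × 100% = 22%.
Via Ardent → Everline: 35% × 50% × 100% = 17.5%.
Total: 22% + 17.5% = 39.5%.
Rounded: 39.50%.

39.50%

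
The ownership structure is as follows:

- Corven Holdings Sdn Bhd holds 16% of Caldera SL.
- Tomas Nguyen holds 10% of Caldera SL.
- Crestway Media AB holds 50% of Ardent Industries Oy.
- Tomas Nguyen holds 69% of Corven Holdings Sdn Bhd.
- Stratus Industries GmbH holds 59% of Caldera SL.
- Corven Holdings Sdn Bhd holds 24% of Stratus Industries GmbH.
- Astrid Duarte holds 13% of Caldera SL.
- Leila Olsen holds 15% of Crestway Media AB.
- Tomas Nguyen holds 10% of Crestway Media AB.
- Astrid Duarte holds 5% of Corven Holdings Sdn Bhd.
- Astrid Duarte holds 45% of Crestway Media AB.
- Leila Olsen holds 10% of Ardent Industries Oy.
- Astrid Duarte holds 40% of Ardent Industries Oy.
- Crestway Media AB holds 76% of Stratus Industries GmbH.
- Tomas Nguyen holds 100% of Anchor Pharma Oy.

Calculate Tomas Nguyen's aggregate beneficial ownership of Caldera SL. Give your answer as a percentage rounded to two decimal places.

35.29%

Tomas reaches Caldera along 4 paths.
Via Crestway → Stratus: 10% × 76% × 59% = 4.484%.
Via Corven → Stratus: 69% × 24% × 59% = 9.7704%.
Direct stake: 10% = 10%.
Via Corven: 69% × 16% = 11.04%.
Total: 4.484% + 9.7704% + 10% + 11.04% = 35.2944%.
Rounded: 35.29%.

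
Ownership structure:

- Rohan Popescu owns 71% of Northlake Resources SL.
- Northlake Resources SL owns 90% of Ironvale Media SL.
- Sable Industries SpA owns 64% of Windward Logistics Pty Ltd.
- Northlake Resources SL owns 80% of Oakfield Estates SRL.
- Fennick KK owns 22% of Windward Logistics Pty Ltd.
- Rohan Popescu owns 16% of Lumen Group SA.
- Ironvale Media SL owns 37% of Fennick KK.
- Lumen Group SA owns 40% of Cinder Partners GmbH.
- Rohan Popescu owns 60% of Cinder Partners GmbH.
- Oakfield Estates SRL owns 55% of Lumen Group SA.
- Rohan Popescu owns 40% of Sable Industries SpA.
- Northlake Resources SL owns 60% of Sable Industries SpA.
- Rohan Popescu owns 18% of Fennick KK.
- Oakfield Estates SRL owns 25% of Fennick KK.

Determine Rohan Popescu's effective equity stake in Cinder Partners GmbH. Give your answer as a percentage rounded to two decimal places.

Rohan reaches Cinder along 3 paths.
Direct stake: 60% = 60%.
Via Northlake → Oakfield → Lumen: 71% × 80% × 55% × 40% = 12.496%.
Via Lumen: 16% × 40% = 6.4%.
Total: 60% + 12.496% + 6.4% = 78.896%.
Rounded: 78.90%.

78.90%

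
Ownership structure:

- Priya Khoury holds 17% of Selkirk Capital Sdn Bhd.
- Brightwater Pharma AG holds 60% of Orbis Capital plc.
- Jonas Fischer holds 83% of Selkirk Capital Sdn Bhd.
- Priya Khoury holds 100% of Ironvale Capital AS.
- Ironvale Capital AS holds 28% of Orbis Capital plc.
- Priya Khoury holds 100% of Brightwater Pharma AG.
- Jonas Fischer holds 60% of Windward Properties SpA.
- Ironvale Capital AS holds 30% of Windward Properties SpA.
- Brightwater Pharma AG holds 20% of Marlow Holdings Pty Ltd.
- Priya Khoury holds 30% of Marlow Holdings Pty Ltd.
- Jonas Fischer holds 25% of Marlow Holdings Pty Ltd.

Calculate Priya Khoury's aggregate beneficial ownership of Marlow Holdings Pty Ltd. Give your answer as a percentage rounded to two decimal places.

50.00%

Priya reaches Marlow along 2 paths.
Direct stake: 30% = 30%.
Via Brightwater: 100% × 20% = 20%.
Total: 30% + 20% = 50%.
Rounded: 50.00%.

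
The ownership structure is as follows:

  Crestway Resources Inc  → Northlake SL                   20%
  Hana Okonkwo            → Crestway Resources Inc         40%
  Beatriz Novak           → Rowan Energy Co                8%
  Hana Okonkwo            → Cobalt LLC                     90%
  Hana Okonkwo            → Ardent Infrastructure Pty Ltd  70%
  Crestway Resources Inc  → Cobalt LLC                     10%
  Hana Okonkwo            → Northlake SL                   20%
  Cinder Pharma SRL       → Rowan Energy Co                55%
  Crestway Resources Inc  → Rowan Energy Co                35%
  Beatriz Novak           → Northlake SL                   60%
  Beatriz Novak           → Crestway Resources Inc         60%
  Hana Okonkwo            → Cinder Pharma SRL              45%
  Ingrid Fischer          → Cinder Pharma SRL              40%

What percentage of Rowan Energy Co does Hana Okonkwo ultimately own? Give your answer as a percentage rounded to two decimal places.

38.75%

Hana reaches Rowan along 2 paths.
Via Crestway: 40% × 35% = 14%.
Via Cinder: 45% × 55% = 24.75%.
Total: 14% + 24.75% = 38.75%.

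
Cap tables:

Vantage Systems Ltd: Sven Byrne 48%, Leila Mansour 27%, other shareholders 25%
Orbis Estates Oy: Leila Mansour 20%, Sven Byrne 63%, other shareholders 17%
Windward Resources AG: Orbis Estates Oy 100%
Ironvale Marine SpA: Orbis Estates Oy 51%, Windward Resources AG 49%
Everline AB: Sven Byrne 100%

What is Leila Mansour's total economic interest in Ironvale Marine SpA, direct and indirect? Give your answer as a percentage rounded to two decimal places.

Leila reaches Ironvale along 2 paths.
Via Orbis: 20% × 51% = 10.2%.
Via Orbis → Windward: 20% × 100% × 49% = 9.8%.
Total: 10.2% + 9.8% = 20%.
Rounded: 20.00%.

20.00%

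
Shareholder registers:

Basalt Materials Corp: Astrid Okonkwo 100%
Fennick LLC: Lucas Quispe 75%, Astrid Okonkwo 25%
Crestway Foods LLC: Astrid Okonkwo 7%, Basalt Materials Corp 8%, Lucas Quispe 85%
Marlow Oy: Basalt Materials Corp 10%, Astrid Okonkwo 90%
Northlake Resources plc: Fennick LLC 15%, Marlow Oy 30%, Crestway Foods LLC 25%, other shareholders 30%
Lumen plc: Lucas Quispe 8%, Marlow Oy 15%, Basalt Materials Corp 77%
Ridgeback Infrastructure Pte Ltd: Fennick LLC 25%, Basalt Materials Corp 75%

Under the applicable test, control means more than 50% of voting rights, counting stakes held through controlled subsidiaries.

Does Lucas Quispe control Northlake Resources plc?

No

Lucas holds 75% of Fennick, so Lucas controls Fennick.
Lucas holds 85% of Crestway, so Lucas controls Crestway.
In Northlake, Lucas's side holds only 15% + 25% = 40%, not > 50%.
So Lucas does not control Northlake.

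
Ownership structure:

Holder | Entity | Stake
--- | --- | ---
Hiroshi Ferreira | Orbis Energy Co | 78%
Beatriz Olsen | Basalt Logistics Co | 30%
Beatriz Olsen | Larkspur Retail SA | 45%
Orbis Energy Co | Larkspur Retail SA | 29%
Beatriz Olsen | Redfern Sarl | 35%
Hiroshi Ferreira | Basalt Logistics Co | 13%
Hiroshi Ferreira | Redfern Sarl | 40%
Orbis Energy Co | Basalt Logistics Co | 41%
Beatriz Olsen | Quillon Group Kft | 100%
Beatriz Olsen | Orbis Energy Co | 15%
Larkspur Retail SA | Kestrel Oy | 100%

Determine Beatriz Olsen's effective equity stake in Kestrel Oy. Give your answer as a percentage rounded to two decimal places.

49.35%

Beatriz reaches Kestrel along 2 paths.
Via Larkspur: 45% × 100% = 45%.
Via Orbis → Larkspur: 15% × 29% × 100% = 4.35%.
Total: 45% + 4.35% = 49.35%.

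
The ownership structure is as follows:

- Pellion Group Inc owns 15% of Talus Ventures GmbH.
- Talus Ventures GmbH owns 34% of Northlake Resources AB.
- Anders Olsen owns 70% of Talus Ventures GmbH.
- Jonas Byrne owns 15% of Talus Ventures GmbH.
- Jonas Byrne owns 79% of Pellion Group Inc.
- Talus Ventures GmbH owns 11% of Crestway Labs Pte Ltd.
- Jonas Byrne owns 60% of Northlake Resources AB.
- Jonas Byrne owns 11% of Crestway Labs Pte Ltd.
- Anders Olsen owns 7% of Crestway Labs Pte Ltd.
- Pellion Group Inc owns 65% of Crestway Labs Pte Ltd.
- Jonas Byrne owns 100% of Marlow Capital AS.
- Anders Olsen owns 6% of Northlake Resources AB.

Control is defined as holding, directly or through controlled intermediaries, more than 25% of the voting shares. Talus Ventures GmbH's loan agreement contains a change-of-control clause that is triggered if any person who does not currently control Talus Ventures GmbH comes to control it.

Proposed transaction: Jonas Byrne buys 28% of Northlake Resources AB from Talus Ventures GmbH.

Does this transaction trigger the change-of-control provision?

The purchase adds only to Jonas's holdings (Talus's stake shrinks), so Jonas is the only person who could newly come to control Talus.
Jonas holds 79% of Pellion, so Jonas controls Pellion.
Jonas and Pellion together hold 15% + 15% = 30% of Talus, so Jonas controls Talus.
So Jonas already controls Talus before the transaction.
After the purchase, Jonas's direct stake in Northlake rises to 60% + 28% = 88%, and Talus's stake falls to 6%.
Jonas controlled Talus already, so this is not a new person acquiring control; every other person's position is unchanged or reduced.
No new person acquires control, so the clause is not triggered.

No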